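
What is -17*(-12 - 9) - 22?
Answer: 335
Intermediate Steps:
-17*(-12 - 9) - 22 = -17*(-21) - 22 = 357 - 22 = 335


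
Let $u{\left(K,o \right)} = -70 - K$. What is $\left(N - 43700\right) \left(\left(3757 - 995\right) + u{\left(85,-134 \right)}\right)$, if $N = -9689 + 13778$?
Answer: $-103265877$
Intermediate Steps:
$N = 4089$
$\left(N - 43700\right) \left(\left(3757 - 995\right) + u{\left(85,-134 \right)}\right) = \left(4089 - 43700\right) \left(\left(3757 - 995\right) - 155\right) = - 39611 \left(\left(3757 - 995\right) - 155\right) = - 39611 \left(2762 - 155\right) = \left(-39611\right) 2607 = -103265877$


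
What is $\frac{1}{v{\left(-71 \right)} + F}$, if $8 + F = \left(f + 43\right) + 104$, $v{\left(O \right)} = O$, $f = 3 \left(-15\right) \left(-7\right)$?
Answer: $\frac{1}{383} \approx 0.002611$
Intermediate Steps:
$f = 315$ ($f = \left(-45\right) \left(-7\right) = 315$)
$F = 454$ ($F = -8 + \left(\left(315 + 43\right) + 104\right) = -8 + \left(358 + 104\right) = -8 + 462 = 454$)
$\frac{1}{v{\left(-71 \right)} + F} = \frac{1}{-71 + 454} = \frac{1}{383}$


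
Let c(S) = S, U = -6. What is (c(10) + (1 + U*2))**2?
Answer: 1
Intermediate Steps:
(c(10) + (1 + U*2))**2 = (10 + (1 - 6*2))**2 = (10 + (1 - 12))**2 = (10 - 11)**2 = (-1)**2 = 1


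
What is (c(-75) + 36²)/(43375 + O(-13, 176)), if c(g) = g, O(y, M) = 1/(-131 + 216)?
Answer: 103785/3686876 ≈ 0.028150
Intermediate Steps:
O(y, M) = 1/85
(c(-75) + 36²)/(43375 + O(-13, 176)) = (-75 + 36²)/(43375 + 1/85) = (-75 + 1296)/(3686876/85) = 1221*(85/3686876) = 103785/3686876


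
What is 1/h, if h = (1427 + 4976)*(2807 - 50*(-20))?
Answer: 1/24376221 ≈ 4.1024e-8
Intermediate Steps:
h = 24376221 (h = 6403*(2807 + 1000) = 6403*3807 = 24376221)
1/h = 1/24376221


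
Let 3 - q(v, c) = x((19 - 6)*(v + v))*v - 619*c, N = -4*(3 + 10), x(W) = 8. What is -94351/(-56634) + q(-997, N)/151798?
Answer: 3237810148/2149231983 ≈ 1.5065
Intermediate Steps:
N = -52 (N = -4*13 = -52)
q(v, c) = 3 - 8*v + 619*c (q(v, c) = 3 - (8*v - 619*c) = 3 - (-619*c + 8*v) = 3 + (-8*v + 619*c) = 3 - 8*v + 619*c)
-94351/(-56634) + q(-997, N)/151798 = -94351/(-56634) + (3 - 8*(-997) + 619*(-52))/151798 = -94351*(-1/56634) + (3 + 7976 - 32188)*(1/151798) = 94351/56634 - 24209*1/151798 = 94351/56634 - 24209/151798 = 3237810148/2149231983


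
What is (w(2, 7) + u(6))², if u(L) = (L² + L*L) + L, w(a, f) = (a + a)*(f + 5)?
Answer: 15876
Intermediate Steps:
w(a, f) = 2*a*(5 + f) (w(a, f) = (2*a)*(5 + f) = 2*a*(5 + f))
u(L) = L + 2*L² (u(L) = (L² + L²) + L = 2*L² + L = L + 2*L²)
(w(2, 7) + u(6))² = (2*2*(5 + 7) + 6*(1 + 2*6))² = (2*2*12 + 6*(1 + 12))² = (48 + 6*13)² = (48 + 78)² = 126² = 15876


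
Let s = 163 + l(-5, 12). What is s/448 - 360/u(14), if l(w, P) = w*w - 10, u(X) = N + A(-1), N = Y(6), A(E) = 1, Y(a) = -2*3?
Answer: 16217/224 ≈ 72.397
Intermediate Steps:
Y(a) = -6
N = -6
u(X) = -5 (u(X) = -6 + 1 = -5)
l(w, P) = -10 + w² (l(w, P) = w² - 10 = -10 + w²)
s = 178 (s = 163 + (-10 + (-5)²) = 163 + (-10 + 25) = 163 + 15 = 178)
s/448 - 360/u(14) = 178/448 - 360/(-5) = 178*(1/448) - 360*(-⅕) = 89/224 + 72 = 16217/224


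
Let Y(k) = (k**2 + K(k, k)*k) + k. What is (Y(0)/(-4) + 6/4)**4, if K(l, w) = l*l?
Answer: 81/16 ≈ 5.0625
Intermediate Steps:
K(l, w) = l**2
Y(k) = k + k**2 + k**3 (Y(k) = (k**2 + k**2*k) + k = (k**2 + k**3) + k = k + k**2 + k**3)
(Y(0)/(-4) + 6/4)**4 = ((0*(1 + 0 + 0**2))/(-4) + 6/4)**4 = ((0*(1 + 0 + 0))*(-1/4) + 6*(1/4))**4 = ((0*1)*(-1/4) + 3/2)**4 = (0*(-1/4) + 3/2)**4 = (0 + 3/2)**4 = (3/2)**4 = 81/16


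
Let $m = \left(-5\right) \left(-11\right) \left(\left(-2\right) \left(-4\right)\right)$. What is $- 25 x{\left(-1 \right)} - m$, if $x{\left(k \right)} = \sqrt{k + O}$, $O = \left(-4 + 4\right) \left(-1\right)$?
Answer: $-440 - 25 i \approx -440.0 - 25.0 i$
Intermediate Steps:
$O = 0$ ($O = 0 \left(-1\right) = 0$)
$x{\left(k \right)} = \sqrt{k}$ ($x{\left(k \right)} = \sqrt{k + 0} = \sqrt{k}$)
$m = 440$ ($m = 55 \cdot 8 = 440$)
$- 25 x{\left(-1 \right)} - m = - 25 \sqrt{-1} - 440 = - 25 i - 440 = -440 - 25 i$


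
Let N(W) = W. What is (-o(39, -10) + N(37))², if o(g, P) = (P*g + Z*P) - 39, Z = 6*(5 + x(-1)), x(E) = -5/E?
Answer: 1136356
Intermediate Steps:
Z = 60 (Z = 6*(5 - 5/(-1)) = 6*(5 - 5*(-1)) = 6*(5 + 5) = 6*10 = 60)
o(g, P) = -39 + 60*P + P*g (o(g, P) = (P*g + 60*P) - 39 = (60*P + P*g) - 39 = -39 + 60*P + P*g)
(-o(39, -10) + N(37))² = (-(-39 + 60*(-10) - 10*39) + 37)² = (-(-39 - 600 - 390) + 37)² = (-1*(-1029) + 37)² = (1029 + 37)² = 1066² = 1136356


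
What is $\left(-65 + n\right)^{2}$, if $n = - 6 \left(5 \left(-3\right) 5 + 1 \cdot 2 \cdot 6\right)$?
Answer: $97969$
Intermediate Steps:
$n = 378$ ($n = - 6 \left(\left(-15\right) 5 + 2 \cdot 6\right) = - 6 \left(-75 + 12\right) = \left(-6\right) \left(-63\right) = 378$)
$\left(-65 + n\right)^{2} = \left(-65 + 378\right)^{2} = 313^{2} = 97969$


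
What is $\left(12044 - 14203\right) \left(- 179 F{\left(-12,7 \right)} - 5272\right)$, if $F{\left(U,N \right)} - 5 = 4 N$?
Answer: $24135461$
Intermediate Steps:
$F{\left(U,N \right)} = 5 + 4 N$
$\left(12044 - 14203\right) \left(- 179 F{\left(-12,7 \right)} - 5272\right) = \left(12044 - 14203\right) \left(- 179 \left(5 + 4 \cdot 7\right) - 5272\right) = - 2159 \left(- 179 \left(5 + 28\right) - 5272\right) = - 2159 \left(\left(-179\right) 33 - 5272\right) = - 2159 \left(-5907 - 5272\right) = \left(-2159\right) \left(-11179\right) = 24135461$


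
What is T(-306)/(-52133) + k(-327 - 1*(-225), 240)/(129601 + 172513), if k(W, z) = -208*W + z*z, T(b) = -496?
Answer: 2129381536/7875054581 ≈ 0.27040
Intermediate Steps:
k(W, z) = z² - 208*W (k(W, z) = -208*W + z² = z² - 208*W)
T(-306)/(-52133) + k(-327 - 1*(-225), 240)/(129601 + 172513) = -496/(-52133) + (240² - 208*(-327 - 1*(-225)))/(129601 + 172513) = -496*(-1/52133) + (57600 - 208*(-327 + 225))/302114 = 496/52133 + (57600 - 208*(-102))*(1/302114) = 496/52133 + (57600 + 21216)*(1/302114) = 496/52133 + 78816*(1/302114) = 496/52133 + 39408/151057 = 2129381536/7875054581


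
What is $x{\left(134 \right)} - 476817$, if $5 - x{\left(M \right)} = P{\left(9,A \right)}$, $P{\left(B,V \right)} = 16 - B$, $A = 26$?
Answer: $-476819$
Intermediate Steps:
$x{\left(M \right)} = -2$ ($x{\left(M \right)} = 5 - \left(16 - 9\right) = 5 - 7 = -2$)
$x{\left(134 \right)} - 476817 = -2 - 476817 = -476819$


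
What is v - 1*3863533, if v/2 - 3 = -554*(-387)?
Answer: -3434731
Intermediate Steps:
v = 428802 (v = 6 + 2*(-554*(-387)) = 6 + 2*214398 = 6 + 428796 = 428802)
v - 1*3863533 = 428802 - 1*3863533 = 428802 - 3863533 = -3434731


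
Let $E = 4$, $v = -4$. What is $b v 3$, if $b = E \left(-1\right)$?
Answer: $48$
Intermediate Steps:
$b = -4$ ($b = 4 \left(-1\right) = -4$)
$b v 3 = \left(-4\right) \left(-4\right) 3 = 16 \cdot 3 = 48$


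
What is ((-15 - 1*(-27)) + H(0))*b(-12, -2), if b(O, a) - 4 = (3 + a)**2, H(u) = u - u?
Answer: 60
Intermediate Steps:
H(u) = 0
b(O, a) = 4 + (3 + a)**2
((-15 - 1*(-27)) + H(0))*b(-12, -2) = ((-15 - 1*(-27)) + 0)*(4 + (3 - 2)**2) = ((-15 + 27) + 0)*(4 + 1**2) = (12 + 0)*(4 + 1) = 12*5 = 60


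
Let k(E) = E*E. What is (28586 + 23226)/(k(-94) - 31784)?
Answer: -12953/5737 ≈ -2.2578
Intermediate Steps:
k(E) = E²
(28586 + 23226)/(k(-94) - 31784) = (28586 + 23226)/((-94)² - 31784) = 51812/(8836 - 31784) = 51812/(-22948) = 51812*(-1/22948) = -12953/5737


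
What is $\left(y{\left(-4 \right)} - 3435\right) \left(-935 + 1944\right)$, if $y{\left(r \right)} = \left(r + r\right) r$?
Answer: $-3433627$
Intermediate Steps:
$y{\left(r \right)} = 2 r^{2}$ ($y{\left(r \right)} = 2 r r = 2 r^{2}$)
$\left(y{\left(-4 \right)} - 3435\right) \left(-935 + 1944\right) = \left(2 \left(-4\right)^{2} - 3435\right) \left(-935 + 1944\right) = \left(2 \cdot 16 - 3435\right) 1009 = \left(32 - 3435\right) 1009 = \left(-3403\right) 1009 = -3433627$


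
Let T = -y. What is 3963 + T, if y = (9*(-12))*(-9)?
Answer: 2991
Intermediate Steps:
y = 972 (y = -108*(-9) = 972)
T = -972 (T = -1*972 = -972)
3963 + T = 3963 - 972 = 2991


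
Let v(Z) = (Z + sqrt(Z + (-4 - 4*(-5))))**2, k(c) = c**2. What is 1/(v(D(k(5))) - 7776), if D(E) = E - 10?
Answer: -376/2826125 - 3*sqrt(31)/5652250 ≈ -0.00013600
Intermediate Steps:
D(E) = -10 + E
v(Z) = (Z + sqrt(16 + Z))**2 (v(Z) = (Z + sqrt(Z + (-4 + 20)))**2 = (Z + sqrt(Z + 16))**2 = (Z + sqrt(16 + Z))**2)
1/(v(D(k(5))) - 7776) = 1/(((-10 + 5**2) + sqrt(16 + (-10 + 5**2)))**2 - 7776) = 1/(((-10 + 25) + sqrt(16 + (-10 + 25)))**2 - 7776) = 1/((15 + sqrt(16 + 15))**2 - 7776) = 1/((15 + sqrt(31))**2 - 7776) = 1/(-7776 + (15 + sqrt(31))**2)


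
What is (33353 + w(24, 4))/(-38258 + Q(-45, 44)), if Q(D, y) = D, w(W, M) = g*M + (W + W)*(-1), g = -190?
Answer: -32545/38303 ≈ -0.84967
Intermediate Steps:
w(W, M) = -190*M - 2*W (w(W, M) = -190*M + (W + W)*(-1) = -190*M + (2*W)*(-1) = -190*M - 2*W)
(33353 + w(24, 4))/(-38258 + Q(-45, 44)) = (33353 + (-190*4 - 2*24))/(-38258 - 45) = (33353 + (-760 - 48))/(-38303) = (33353 - 808)*(-1/38303) = 32545*(-1/38303) = -32545/38303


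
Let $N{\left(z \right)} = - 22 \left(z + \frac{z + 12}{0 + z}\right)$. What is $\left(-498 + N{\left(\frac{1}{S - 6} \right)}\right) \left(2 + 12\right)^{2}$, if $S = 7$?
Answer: $-157976$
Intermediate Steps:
$N{\left(z \right)} = - 22 z - \frac{22 \left(12 + z\right)}{z}$ ($N{\left(z \right)} = - 22 \left(z + \frac{12 + z}{z}\right) = - 22 z - \frac{22 \left(12 + z\right)}{z}$)
$\left(-498 + N{\left(\frac{1}{S - 6} \right)}\right) \left(2 + 12\right)^{2} = \left(-498 - \left(22 + 264 + \frac{22}{7 - 6}\right)\right) \left(2 + 12\right)^{2} = \left(-498 - \left(22 + 264 + \frac{22}{7 - 6}\right)\right) 14^{2} = \left(-498 - \left(22 + 22 + 264\right)\right) 196 = \left(-498 - \left(44 + 264\right)\right) 196 = \left(-498 - 308\right) 196 = \left(-806\right) 196 = -157976$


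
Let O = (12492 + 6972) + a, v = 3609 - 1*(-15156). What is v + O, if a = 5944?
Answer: 44173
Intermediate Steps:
v = 18765 (v = 3609 + 15156 = 18765)
O = 25408 (O = (12492 + 6972) + 5944 = 19464 + 5944 = 25408)
v + O = 18765 + 25408 = 44173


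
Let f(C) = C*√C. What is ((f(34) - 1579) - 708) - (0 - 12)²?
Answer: -2431 + 34*√34 ≈ -2232.7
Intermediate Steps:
f(C) = C^(3/2)
((f(34) - 1579) - 708) - (0 - 12)² = ((34^(3/2) - 1579) - 708) - (0 - 12)² = ((34*√34 - 1579) - 708) - 1*(-12)² = ((-1579 + 34*√34) - 708) - 1*144 = (-2287 + 34*√34) - 144 = -2431 + 34*√34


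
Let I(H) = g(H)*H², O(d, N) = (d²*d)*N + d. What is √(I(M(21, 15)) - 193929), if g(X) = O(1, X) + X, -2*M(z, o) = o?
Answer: I*√778866/2 ≈ 441.27*I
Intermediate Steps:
M(z, o) = -o/2
O(d, N) = d + N*d³ (O(d, N) = d³*N + d = N*d³ + d = d + N*d³)
g(X) = 1 + 2*X (g(X) = (1 + X*1³) + X = (1 + X*1) + X = (1 + X) + X = 1 + 2*X)
I(H) = H²*(1 + 2*H) (I(H) = (1 + 2*H)*H² = H²*(1 + 2*H))
√(I(M(21, 15)) - 193929) = √((-½*15)²*(1 + 2*(-½*15)) - 193929) = √((-15/2)²*(1 + 2*(-15/2)) - 193929) = √(225*(1 - 15)/4 - 193929) = √((225/4)*(-14) - 193929) = √(-1575/2 - 193929) = √(-389433/2) = I*√778866/2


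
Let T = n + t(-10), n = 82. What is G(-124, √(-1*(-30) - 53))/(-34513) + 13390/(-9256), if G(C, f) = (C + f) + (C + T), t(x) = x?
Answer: -17711539/12286628 - I*√23/34513 ≈ -1.4415 - 0.00013896*I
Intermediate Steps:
T = 72 (T = 82 - 10 = 72)
G(C, f) = 72 + f + 2*C (G(C, f) = (C + f) + (C + 72) = (C + f) + (72 + C) = 72 + f + 2*C)
G(-124, √(-1*(-30) - 53))/(-34513) + 13390/(-9256) = (72 + √(-1*(-30) - 53) + 2*(-124))/(-34513) + 13390/(-9256) = (72 + √(30 - 53) - 248)*(-1/34513) + 13390*(-1/9256) = (72 + √(-23) - 248)*(-1/34513) - 515/356 = (72 + I*√23 - 248)*(-1/34513) - 515/356 = (-176 + I*√23)*(-1/34513) - 515/356 = (176/34513 - I*√23/34513) - 515/356 = -17711539/12286628 - I*√23/34513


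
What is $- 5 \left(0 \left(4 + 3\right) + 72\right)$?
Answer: $-360$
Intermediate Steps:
$- 5 \left(0 \left(4 + 3\right) + 72\right) = - 5 \left(0 \cdot 7 + 72\right) = - 5 \left(0 + 72\right) = \left(-5\right) 72 = -360$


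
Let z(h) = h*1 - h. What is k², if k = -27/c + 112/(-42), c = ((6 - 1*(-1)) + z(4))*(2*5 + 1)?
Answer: 485809/53361 ≈ 9.1042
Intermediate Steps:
z(h) = 0 (z(h) = h - h = 0)
c = 77 (c = ((6 - 1*(-1)) + 0)*(2*5 + 1) = ((6 + 1) + 0)*(10 + 1) = (7 + 0)*11 = 7*11 = 77)
k = -697/231 (k = -27/77 + 112/(-42) = -27*1/77 + 112*(-1/42) = -27/77 - 8/3 = -697/231 ≈ -3.0173)
k² = (-697/231)² = 485809/53361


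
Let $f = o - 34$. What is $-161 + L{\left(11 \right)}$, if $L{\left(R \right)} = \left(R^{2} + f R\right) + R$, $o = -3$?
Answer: $-436$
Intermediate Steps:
$f = -37$ ($f = -3 - 34 = -37$)
$L{\left(R \right)} = R^{2} - 36 R$ ($L{\left(R \right)} = \left(R^{2} - 37 R\right) + R = R^{2} - 36 R$)
$-161 + L{\left(11 \right)} = -161 + 11 \left(-36 + 11\right) = -161 + 11 \left(-25\right) = -161 - 275 = -436$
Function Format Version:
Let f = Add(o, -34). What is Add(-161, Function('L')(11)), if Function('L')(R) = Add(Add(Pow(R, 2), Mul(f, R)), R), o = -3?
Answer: -436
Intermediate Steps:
f = -37 (f = Add(-3, -34) = -37)
Function('L')(R) = Add(Pow(R, 2), Mul(-36, R)) (Function('L')(R) = Add(Add(Pow(R, 2), Mul(-37, R)), R) = Add(Pow(R, 2), Mul(-36, R)))
Add(-161, Function('L')(11)) = Add(-161, Mul(11, Add(-36, 11))) = Add(-161, Mul(11, -25)) = Add(-161, -275) = -436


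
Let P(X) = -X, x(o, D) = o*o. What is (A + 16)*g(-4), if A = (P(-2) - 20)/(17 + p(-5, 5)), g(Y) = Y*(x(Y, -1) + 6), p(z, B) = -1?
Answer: -1309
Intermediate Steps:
x(o, D) = o²
g(Y) = Y*(6 + Y²) (g(Y) = Y*(Y² + 6) = Y*(6 + Y²))
A = -9/8 (A = (-1*(-2) - 20)/(17 - 1) = (2 - 20)/16 = -18*1/16 = -9/8 ≈ -1.1250)
(A + 16)*g(-4) = (-9/8 + 16)*(-4*(6 + (-4)²)) = 119*(-4*(6 + 16))/8 = 119*(-4*22)/8 = (119/8)*(-88) = -1309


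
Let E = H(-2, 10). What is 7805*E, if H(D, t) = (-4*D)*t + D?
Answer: 608790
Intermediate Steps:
H(D, t) = D - 4*D*t (H(D, t) = -4*D*t + D = D - 4*D*t)
E = 78 (E = -2*(1 - 4*10) = -2*(1 - 40) = -2*(-39) = 78)
7805*E = 7805*78 = 608790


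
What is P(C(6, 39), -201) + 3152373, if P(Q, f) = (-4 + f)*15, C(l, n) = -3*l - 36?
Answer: 3149298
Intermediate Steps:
C(l, n) = -36 - 3*l
P(Q, f) = -60 + 15*f
P(C(6, 39), -201) + 3152373 = (-60 + 15*(-201)) + 3152373 = (-60 - 3015) + 3152373 = -3075 + 3152373 = 3149298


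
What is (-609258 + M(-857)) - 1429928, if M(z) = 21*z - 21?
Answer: -2057204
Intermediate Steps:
M(z) = -21 + 21*z
(-609258 + M(-857)) - 1429928 = (-609258 + (-21 + 21*(-857))) - 1429928 = (-609258 + (-21 - 17997)) - 1429928 = (-609258 - 18018) - 1429928 = -627276 - 1429928 = -2057204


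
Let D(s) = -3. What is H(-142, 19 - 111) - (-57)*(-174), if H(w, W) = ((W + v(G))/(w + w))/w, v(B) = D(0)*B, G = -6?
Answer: -199986589/20164 ≈ -9918.0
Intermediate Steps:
v(B) = -3*B
H(w, W) = (18 + W)/(2*w²) (H(w, W) = ((W - 3*(-6))/(w + w))/w = ((W + 18)/((2*w)))/w = ((18 + W)*(1/(2*w)))/w = ((18 + W)/(2*w))/w = (18 + W)/(2*w²))
H(-142, 19 - 111) - (-57)*(-174) = (½)*(18 + (19 - 111))/(-142)² - (-57)*(-174) = (½)*(1/20164)*(18 - 92) - 1*9918 = (½)*(1/20164)*(-74) - 9918 = -37/20164 - 9918 = -199986589/20164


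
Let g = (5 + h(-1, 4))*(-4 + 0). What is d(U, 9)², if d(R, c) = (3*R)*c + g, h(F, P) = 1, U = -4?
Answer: 17424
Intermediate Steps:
g = -24 (g = (5 + 1)*(-4 + 0) = 6*(-4) = -24)
d(R, c) = -24 + 3*R*c (d(R, c) = (3*R)*c - 24 = 3*R*c - 24 = -24 + 3*R*c)
d(U, 9)² = (-24 + 3*(-4)*9)² = (-24 - 108)² = (-132)² = 17424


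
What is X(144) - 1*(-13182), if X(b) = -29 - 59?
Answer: 13094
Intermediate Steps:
X(b) = -88
X(144) - 1*(-13182) = -88 - 1*(-13182) = -88 + 13182 = 13094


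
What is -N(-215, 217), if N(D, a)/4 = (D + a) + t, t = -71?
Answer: 276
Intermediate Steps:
N(D, a) = -284 + 4*D + 4*a (N(D, a) = 4*((D + a) - 71) = 4*(-71 + D + a) = -284 + 4*D + 4*a)
-N(-215, 217) = -(-284 + 4*(-215) + 4*217) = -(-284 - 860 + 868) = -1*(-276) = 276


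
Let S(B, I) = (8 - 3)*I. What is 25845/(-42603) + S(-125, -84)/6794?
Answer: -32247365/48240797 ≈ -0.66847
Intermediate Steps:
S(B, I) = 5*I
25845/(-42603) + S(-125, -84)/6794 = 25845/(-42603) + (5*(-84))/6794 = 25845*(-1/42603) - 420*1/6794 = -8615/14201 - 210/3397 = -32247365/48240797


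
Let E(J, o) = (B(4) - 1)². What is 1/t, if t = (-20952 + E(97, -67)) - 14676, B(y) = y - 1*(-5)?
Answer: -1/35564 ≈ -2.8118e-5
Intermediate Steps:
B(y) = 5 + y (B(y) = y + 5 = 5 + y)
E(J, o) = 64 (E(J, o) = ((5 + 4) - 1)² = (9 - 1)² = 8² = 64)
t = -35564 (t = (-20952 + 64) - 14676 = -20888 - 14676 = -35564)
1/t = 1/(-35564) = -1/35564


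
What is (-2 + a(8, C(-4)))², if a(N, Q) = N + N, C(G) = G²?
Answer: 196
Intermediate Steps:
a(N, Q) = 2*N
(-2 + a(8, C(-4)))² = (-2 + 2*8)² = (-2 + 16)² = 14² = 196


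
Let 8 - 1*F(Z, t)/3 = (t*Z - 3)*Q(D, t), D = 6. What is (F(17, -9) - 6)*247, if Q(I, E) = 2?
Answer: 235638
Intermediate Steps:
F(Z, t) = 42 - 6*Z*t (F(Z, t) = 24 - 3*(t*Z - 3)*2 = 24 - 3*(Z*t - 3)*2 = 24 - 3*(-3 + Z*t)*2 = 24 - 3*(-6 + 2*Z*t) = 24 + (18 - 6*Z*t) = 42 - 6*Z*t)
(F(17, -9) - 6)*247 = ((42 - 6*17*(-9)) - 6)*247 = ((42 + 918) - 6)*247 = (960 - 6)*247 = 954*247 = 235638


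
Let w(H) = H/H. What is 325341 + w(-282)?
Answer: 325342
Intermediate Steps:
w(H) = 1
325341 + w(-282) = 325341 + 1 = 325342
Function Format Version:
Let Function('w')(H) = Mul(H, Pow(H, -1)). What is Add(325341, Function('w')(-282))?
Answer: 325342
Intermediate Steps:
Function('w')(H) = 1
Add(325341, Function('w')(-282)) = Add(325341, 1) = 325342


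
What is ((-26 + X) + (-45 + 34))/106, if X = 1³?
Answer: -18/53 ≈ -0.33962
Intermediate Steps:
X = 1
((-26 + X) + (-45 + 34))/106 = ((-26 + 1) + (-45 + 34))/106 = (-25 - 11)*(1/106) = -36*1/106 = -18/53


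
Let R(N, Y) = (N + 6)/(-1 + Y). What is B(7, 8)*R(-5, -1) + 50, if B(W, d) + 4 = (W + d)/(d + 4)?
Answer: 411/8 ≈ 51.375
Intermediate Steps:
R(N, Y) = (6 + N)/(-1 + Y)
B(W, d) = -4 + (W + d)/(4 + d) (B(W, d) = -4 + (W + d)/(d + 4) = -4 + (W + d)/(4 + d))
B(7, 8)*R(-5, -1) + 50 = ((-16 + 7 - 3*8)/(4 + 8))*((6 - 5)/(-1 - 1)) + 50 = ((-16 + 7 - 24)/12)*(1/(-2)) + 50 = ((1/12)*(-33))*(-½*1) + 50 = -11/4*(-½) + 50 = 11/8 + 50 = 411/8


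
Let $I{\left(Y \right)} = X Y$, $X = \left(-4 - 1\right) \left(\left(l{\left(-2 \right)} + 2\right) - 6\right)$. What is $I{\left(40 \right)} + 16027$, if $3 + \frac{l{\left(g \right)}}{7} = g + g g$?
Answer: $18227$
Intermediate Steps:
$l{\left(g \right)} = -21 + 7 g + 7 g^{2}$ ($l{\left(g \right)} = -21 + 7 \left(g + g g\right) = -21 + 7 \left(g + g^{2}\right) = -21 + \left(7 g + 7 g^{2}\right) = -21 + 7 g + 7 g^{2}$)
$X = 55$ ($X = \left(-4 - 1\right) \left(\left(\left(-21 + 7 \left(-2\right) + 7 \left(-2\right)^{2}\right) + 2\right) - 6\right) = - 5 \left(\left(\left(-21 - 14 + 7 \cdot 4\right) + 2\right) - 6\right) = - 5 \left(\left(\left(-21 - 14 + 28\right) + 2\right) - 6\right) = - 5 \left(\left(-7 + 2\right) - 6\right) = - 5 \left(-5 - 6\right) = \left(-5\right) \left(-11\right) = 55$)
$I{\left(Y \right)} = 55 Y$
$I{\left(40 \right)} + 16027 = 55 \cdot 40 + 16027 = 2200 + 16027 = 18227$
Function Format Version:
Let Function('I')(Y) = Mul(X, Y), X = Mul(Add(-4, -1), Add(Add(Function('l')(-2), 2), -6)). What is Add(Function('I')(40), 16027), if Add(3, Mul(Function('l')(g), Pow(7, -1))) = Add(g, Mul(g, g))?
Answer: 18227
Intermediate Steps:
Function('l')(g) = Add(-21, Mul(7, g), Mul(7, Pow(g, 2))) (Function('l')(g) = Add(-21, Mul(7, Add(g, Mul(g, g)))) = Add(-21, Mul(7, Add(g, Pow(g, 2)))) = Add(-21, Add(Mul(7, g), Mul(7, Pow(g, 2)))) = Add(-21, Mul(7, g), Mul(7, Pow(g, 2))))
X = 55 (X = Mul(Add(-4, -1), Add(Add(Add(-21, Mul(7, -2), Mul(7, Pow(-2, 2))), 2), -6)) = Mul(-5, Add(Add(Add(-21, -14, Mul(7, 4)), 2), -6)) = Mul(-5, Add(Add(Add(-21, -14, 28), 2), -6)) = Mul(-5, Add(Add(-7, 2), -6)) = Mul(-5, Add(-5, -6)) = Mul(-5, -11) = 55)
Function('I')(Y) = Mul(55, Y)
Add(Function('I')(40), 16027) = Add(Mul(55, 40), 16027) = Add(2200, 16027) = 18227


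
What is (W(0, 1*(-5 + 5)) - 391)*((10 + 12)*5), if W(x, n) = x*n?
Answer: -43010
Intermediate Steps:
W(x, n) = n*x
(W(0, 1*(-5 + 5)) - 391)*((10 + 12)*5) = ((1*(-5 + 5))*0 - 391)*((10 + 12)*5) = ((1*0)*0 - 391)*(22*5) = (0*0 - 391)*110 = (0 - 391)*110 = -391*110 = -43010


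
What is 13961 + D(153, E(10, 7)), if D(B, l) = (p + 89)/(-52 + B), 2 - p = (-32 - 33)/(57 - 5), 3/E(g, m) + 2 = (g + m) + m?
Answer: 5640613/404 ≈ 13962.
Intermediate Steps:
E(g, m) = 3/(-2 + g + 2*m) (E(g, m) = 3/(-2 + ((g + m) + m)) = 3/(-2 + (g + 2*m)) = 3/(-2 + g + 2*m))
p = 13/4 (p = 2 - (-32 - 33)/(57 - 5) = 2 - (-65)/52 = 2 - 1*(-5/4) = 2 + 5/4 = 13/4 ≈ 3.2500)
D(B, l) = 369/(4*(-52 + B)) (D(B, l) = (13/4 + 89)/(-52 + B) = 369/(4*(-52 + B)))
13961 + D(153, E(10, 7)) = 13961 + 369/(4*(-52 + 153)) = 13961 + (369/4)/101 = 13961 + (369/4)*(1/101) = 13961 + 369/404 = 5640613/404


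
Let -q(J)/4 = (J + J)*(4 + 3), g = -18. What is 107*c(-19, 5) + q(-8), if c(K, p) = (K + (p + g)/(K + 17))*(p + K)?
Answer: 19173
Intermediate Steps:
c(K, p) = (K + p)*(K + (-18 + p)/(17 + K)) (c(K, p) = (K + (p - 18)/(K + 17))*(p + K) = (K + (-18 + p)/(17 + K))*(K + p) = (K + p)*(K + (-18 + p)/(17 + K)))
q(J) = -56*J (q(J) = -4*(J + J)*(4 + 3) = -4*2*J*7 = -56*J)
107*c(-19, 5) + q(-8) = 107*(((-19)³ + 5² - 18*(-19) - 18*5 + 17*(-19)² + 5*(-19)² + 18*(-19)*5)/(17 - 19)) - 56*(-8) = 107*((-6859 + 25 + 342 - 90 + 17*361 + 5*361 - 1710)/(-2)) + 448 = 107*(-(-6859 + 25 + 342 - 90 + 6137 + 1805 - 1710)/2) + 448 = 107*(-½*(-350)) + 448 = 107*175 + 448 = 18725 + 448 = 19173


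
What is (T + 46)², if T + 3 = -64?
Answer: 441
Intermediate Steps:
T = -67 (T = -3 - 64 = -67)
(T + 46)² = (-67 + 46)² = (-21)² = 441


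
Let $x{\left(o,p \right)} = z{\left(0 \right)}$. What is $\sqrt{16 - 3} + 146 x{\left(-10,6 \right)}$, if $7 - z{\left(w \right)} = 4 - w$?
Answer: $438 + \sqrt{13} \approx 441.61$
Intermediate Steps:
$z{\left(w \right)} = 3 + w$ ($z{\left(w \right)} = 7 - \left(4 - w\right) = 7 + \left(-4 + w\right) = 3 + w$)
$x{\left(o,p \right)} = 3$ ($x{\left(o,p \right)} = 3 + 0 = 3$)
$\sqrt{16 - 3} + 146 x{\left(-10,6 \right)} = \sqrt{16 - 3} + 146 \cdot 3 = \sqrt{13} + 438 = 438 + \sqrt{13}$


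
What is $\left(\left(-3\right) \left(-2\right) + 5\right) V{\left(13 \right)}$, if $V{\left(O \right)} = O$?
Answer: $143$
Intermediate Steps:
$\left(\left(-3\right) \left(-2\right) + 5\right) V{\left(13 \right)} = \left(\left(-3\right) \left(-2\right) + 5\right) 13 = \left(6 + 5\right) 13 = 11 \cdot 13 = 143$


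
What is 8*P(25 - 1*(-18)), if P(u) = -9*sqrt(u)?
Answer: -72*sqrt(43) ≈ -472.14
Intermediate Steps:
8*P(25 - 1*(-18)) = 8*(-9*sqrt(25 - 1*(-18))) = 8*(-9*sqrt(25 + 18)) = 8*(-9*sqrt(43)) = -72*sqrt(43)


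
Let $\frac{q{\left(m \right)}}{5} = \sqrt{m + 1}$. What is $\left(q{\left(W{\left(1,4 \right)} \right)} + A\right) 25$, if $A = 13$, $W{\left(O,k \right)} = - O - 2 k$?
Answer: $325 + 250 i \sqrt{2} \approx 325.0 + 353.55 i$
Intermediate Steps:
$q{\left(m \right)} = 5 \sqrt{1 + m}$ ($q{\left(m \right)} = 5 \sqrt{m + 1} = 5 \sqrt{1 + m}$)
$\left(q{\left(W{\left(1,4 \right)} \right)} + A\right) 25 = \left(5 \sqrt{1 - 9} + 13\right) 25 = \left(5 \sqrt{-8} + 13\right) 25 = \left(5 \cdot 2 i \sqrt{2} + 13\right) 25 = \left(10 i \sqrt{2} + 13\right) 25 = \left(13 + 10 i \sqrt{2}\right) 25 = 325 + 250 i \sqrt{2}$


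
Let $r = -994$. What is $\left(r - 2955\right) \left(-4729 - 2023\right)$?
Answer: $26663648$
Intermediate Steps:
$\left(r - 2955\right) \left(-4729 - 2023\right) = \left(-994 - 2955\right) \left(-4729 - 2023\right) = \left(-3949\right) \left(-6752\right) = 26663648$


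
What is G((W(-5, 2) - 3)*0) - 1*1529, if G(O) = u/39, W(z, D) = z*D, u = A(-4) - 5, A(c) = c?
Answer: -19880/13 ≈ -1529.2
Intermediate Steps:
u = -9 (u = -4 - 5 = -9)
W(z, D) = D*z
G(O) = -3/13 (G(O) = -9/39 = -9*1/39 = -3/13)
G((W(-5, 2) - 3)*0) - 1*1529 = -3/13 - 1*1529 = -3/13 - 1529 = -19880/13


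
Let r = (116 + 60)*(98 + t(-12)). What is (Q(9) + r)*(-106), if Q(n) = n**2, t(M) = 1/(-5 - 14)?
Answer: -34881950/19 ≈ -1.8359e+6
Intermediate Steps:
t(M) = -1/19 (t(M) = 1/(-19) = -1/19)
r = 327536/19 (r = (116 + 60)*(98 - 1/19) = 176*(1861/19) = 327536/19 ≈ 17239.)
(Q(9) + r)*(-106) = (9**2 + 327536/19)*(-106) = (81 + 327536/19)*(-106) = (329075/19)*(-106) = -34881950/19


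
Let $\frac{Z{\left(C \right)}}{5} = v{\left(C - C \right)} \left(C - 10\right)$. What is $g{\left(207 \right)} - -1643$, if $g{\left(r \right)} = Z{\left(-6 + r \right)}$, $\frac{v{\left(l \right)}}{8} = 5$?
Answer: $39843$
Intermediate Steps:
$v{\left(l \right)} = 40$ ($v{\left(l \right)} = 8 \cdot 5 = 40$)
$Z{\left(C \right)} = -2000 + 200 C$ ($Z{\left(C \right)} = 5 \cdot 40 \left(C - 10\right) = 5 \cdot 40 \left(-10 + C\right) = 5 \left(-400 + 40 C\right) = -2000 + 200 C$)
$g{\left(r \right)} = -3200 + 200 r$ ($g{\left(r \right)} = -2000 + 200 \left(-6 + r\right) = -2000 + \left(-1200 + 200 r\right) = -3200 + 200 r$)
$g{\left(207 \right)} - -1643 = \left(-3200 + 200 \cdot 207\right) - -1643 = \left(-3200 + 41400\right) + 1643 = 38200 + 1643 = 39843$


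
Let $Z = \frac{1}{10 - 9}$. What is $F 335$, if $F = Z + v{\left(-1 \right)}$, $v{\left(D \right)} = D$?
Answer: $0$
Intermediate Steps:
$Z = 1$ ($Z = 1^{-1} = 1$)
$F = 0$ ($F = 1 - 1 = 0$)
$F 335 = 0 \cdot 335 = 0$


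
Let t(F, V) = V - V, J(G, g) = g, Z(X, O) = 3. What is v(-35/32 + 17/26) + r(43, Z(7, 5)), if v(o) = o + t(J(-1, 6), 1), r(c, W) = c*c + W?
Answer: 770249/416 ≈ 1851.6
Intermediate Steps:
t(F, V) = 0
r(c, W) = W + c² (r(c, W) = c² + W = W + c²)
v(o) = o (v(o) = o + 0 = o)
v(-35/32 + 17/26) + r(43, Z(7, 5)) = (-35/32 + 17/26) + (3 + 43²) = (-35*1/32 + 17*(1/26)) + (3 + 1849) = (-35/32 + 17/26) + 1852 = -183/416 + 1852 = 770249/416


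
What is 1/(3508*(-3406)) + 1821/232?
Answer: 1359859961/173249596 ≈ 7.8491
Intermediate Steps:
1/(3508*(-3406)) + 1821/232 = (1/3508)*(-1/3406) + 1821*(1/232) = -1/11948248 + 1821/232 = 1359859961/173249596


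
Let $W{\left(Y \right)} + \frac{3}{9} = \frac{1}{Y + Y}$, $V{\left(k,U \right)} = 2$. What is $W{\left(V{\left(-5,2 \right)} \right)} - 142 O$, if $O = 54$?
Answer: $- \frac{92017}{12} \approx -7668.1$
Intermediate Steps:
$W{\left(Y \right)} = - \frac{1}{3} + \frac{1}{2 Y}$ ($W{\left(Y \right)} = - \frac{1}{3} + \frac{1}{Y + Y} = - \frac{1}{3} + \frac{1}{2 Y}$)
$W{\left(V{\left(-5,2 \right)} \right)} - 142 O = \frac{3 - 4}{6 \cdot 2} - 7668 = \frac{1}{6} \cdot \frac{1}{2} \left(3 - 4\right) - 7668 = \frac{1}{6} \cdot \frac{1}{2} \left(-1\right) - 7668 = - \frac{1}{12} - 7668 = - \frac{92017}{12}$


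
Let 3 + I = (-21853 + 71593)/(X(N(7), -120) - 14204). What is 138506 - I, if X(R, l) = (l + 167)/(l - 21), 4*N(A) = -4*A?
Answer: 5902433237/42613 ≈ 1.3851e+5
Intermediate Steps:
N(A) = -A (N(A) = (-4*A)/4 = -A)
X(R, l) = (167 + l)/(-21 + l)
I = -277059/42613 (I = -3 + (-21853 + 71593)/((167 - 120)/(-21 - 120) - 14204) = -3 + 49740/(47/(-141) - 14204) = -3 + 49740/(-1/141*47 - 14204) = -3 + 49740/(-1/3 - 14204) = -3 + 49740/(-42613/3) = -3 + 49740*(-3/42613) = -3 - 149220/42613 = -277059/42613 ≈ -6.5017)
138506 - I = 138506 - 1*(-277059/42613) = 138506 + 277059/42613 = 5902433237/42613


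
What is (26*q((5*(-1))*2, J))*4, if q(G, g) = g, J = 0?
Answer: 0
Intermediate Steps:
(26*q((5*(-1))*2, J))*4 = (26*0)*4 = 0*4 = 0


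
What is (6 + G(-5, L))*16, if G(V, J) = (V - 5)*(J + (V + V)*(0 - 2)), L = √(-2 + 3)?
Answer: -3264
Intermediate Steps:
L = 1 (L = √1 = 1)
G(V, J) = (-5 + V)*(J - 4*V) (G(V, J) = (-5 + V)*(J + (2*V)*(-2)) = (-5 + V)*(J - 4*V))
(6 + G(-5, L))*16 = (6 + (-5*1 - 4*(-5)² + 20*(-5) + 1*(-5)))*16 = (6 + (-5 - 4*25 - 100 - 5))*16 = (6 + (-5 - 100 - 100 - 5))*16 = (6 - 210)*16 = -204*16 = -3264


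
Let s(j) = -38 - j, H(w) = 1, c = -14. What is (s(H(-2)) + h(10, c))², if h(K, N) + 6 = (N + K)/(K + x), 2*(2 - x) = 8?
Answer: 8281/4 ≈ 2070.3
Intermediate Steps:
x = -2 (x = 2 - ½*8 = 2 - 4 = -2)
h(K, N) = -6 + (K + N)/(-2 + K) (h(K, N) = -6 + (N + K)/(K - 2) = -6 + (K + N)/(-2 + K))
(s(H(-2)) + h(10, c))² = ((-38 - 1*1) + (12 - 14 - 5*10)/(-2 + 10))² = ((-38 - 1) + (12 - 14 - 50)/8)² = (-39 + (⅛)*(-52))² = (-39 - 13/2)² = (-91/2)² = 8281/4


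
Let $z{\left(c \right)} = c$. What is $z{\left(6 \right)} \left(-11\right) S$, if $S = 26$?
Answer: $-1716$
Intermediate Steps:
$z{\left(6 \right)} \left(-11\right) S = 6 \left(-11\right) 26 = \left(-66\right) 26 = -1716$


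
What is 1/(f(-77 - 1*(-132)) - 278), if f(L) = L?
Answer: -1/223 ≈ -0.0044843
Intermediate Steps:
1/(f(-77 - 1*(-132)) - 278) = 1/((-77 - 1*(-132)) - 278) = 1/((-77 + 132) - 278) = 1/(55 - 278) = 1/(-223) = -1/223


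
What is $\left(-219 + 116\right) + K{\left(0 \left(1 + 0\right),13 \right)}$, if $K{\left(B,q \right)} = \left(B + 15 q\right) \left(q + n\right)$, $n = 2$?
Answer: $2822$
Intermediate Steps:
$K{\left(B,q \right)} = \left(2 + q\right) \left(B + 15 q\right)$ ($K{\left(B,q \right)} = \left(B + 15 q\right) \left(q + 2\right) = \left(B + 15 q\right) \left(2 + q\right) = \left(2 + q\right) \left(B + 15 q\right)$)
$\left(-219 + 116\right) + K{\left(0 \left(1 + 0\right),13 \right)} = \left(-219 + 116\right) + \left(2 \cdot 0 \left(1 + 0\right) + 15 \cdot 13^{2} + 30 \cdot 13 + 0 \left(1 + 0\right) 13\right) = -103 + \left(2 \cdot 0 \cdot 1 + 15 \cdot 169 + 390 + 0 \cdot 1 \cdot 13\right) = -103 + \left(2 \cdot 0 + 2535 + 390 + 0 \cdot 13\right) = -103 + \left(0 + 2535 + 390 + 0\right) = -103 + 2925 = 2822$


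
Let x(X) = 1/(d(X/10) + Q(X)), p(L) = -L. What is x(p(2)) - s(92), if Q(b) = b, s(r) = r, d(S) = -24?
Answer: -2393/26 ≈ -92.038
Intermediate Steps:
x(X) = 1/(-24 + X)
x(p(2)) - s(92) = 1/(-24 - 1*2) - 1*92 = 1/(-24 - 2) - 92 = 1/(-26) - 92 = -1/26 - 92 = -2393/26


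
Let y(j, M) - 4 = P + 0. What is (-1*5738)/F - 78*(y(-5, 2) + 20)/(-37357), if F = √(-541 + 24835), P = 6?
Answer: 2340/37357 - 2869*√24294/12147 ≈ -36.751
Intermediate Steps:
F = √24294 ≈ 155.87
y(j, M) = 10 (y(j, M) = 4 + (6 + 0) = 4 + 6 = 10)
(-1*5738)/F - 78*(y(-5, 2) + 20)/(-37357) = (-1*5738)/(√24294) - 78*(10 + 20)/(-37357) = -2869*√24294/12147 - 78*30*(-1/37357) = -2869*√24294/12147 - 2340*(-1/37357) = -2869*√24294/12147 + 2340/37357 = 2340/37357 - 2869*√24294/12147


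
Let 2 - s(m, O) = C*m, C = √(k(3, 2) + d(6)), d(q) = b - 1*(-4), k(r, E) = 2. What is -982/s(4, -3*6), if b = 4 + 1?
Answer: 491/43 + 982*√11/43 ≈ 87.161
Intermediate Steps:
b = 5
d(q) = 9 (d(q) = 5 - 1*(-4) = 5 + 4 = 9)
C = √11 (C = √(2 + 9) = √11 ≈ 3.3166)
s(m, O) = 2 - m*√11 (s(m, O) = 2 - √11*m = 2 - m*√11)
-982/s(4, -3*6) = -982/(2 - 1*4*√11) = -982/(2 - 4*√11)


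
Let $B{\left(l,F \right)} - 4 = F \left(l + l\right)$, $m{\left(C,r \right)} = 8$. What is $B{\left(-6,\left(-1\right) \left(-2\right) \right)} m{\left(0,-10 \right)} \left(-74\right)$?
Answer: $11840$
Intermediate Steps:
$B{\left(l,F \right)} = 4 + 2 F l$ ($B{\left(l,F \right)} = 4 + F \left(l + l\right) = 4 + F 2 l = 4 + 2 F l$)
$B{\left(-6,\left(-1\right) \left(-2\right) \right)} m{\left(0,-10 \right)} \left(-74\right) = \left(4 + 2 \left(\left(-1\right) \left(-2\right)\right) \left(-6\right)\right) 8 \left(-74\right) = \left(4 + 2 \cdot 2 \left(-6\right)\right) 8 \left(-74\right) = \left(4 - 24\right) 8 \left(-74\right) = \left(-20\right) 8 \left(-74\right) = \left(-160\right) \left(-74\right) = 11840$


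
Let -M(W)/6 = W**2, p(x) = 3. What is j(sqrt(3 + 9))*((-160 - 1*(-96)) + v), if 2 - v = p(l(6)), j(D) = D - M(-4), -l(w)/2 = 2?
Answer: -6240 - 130*sqrt(3) ≈ -6465.2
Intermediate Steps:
l(w) = -4 (l(w) = -2*2 = -4)
M(W) = -6*W**2
j(D) = 96 + D (j(D) = D - (-6)*(-4)**2 = D - (-6)*16 = D - 1*(-96) = D + 96 = 96 + D)
v = -1 (v = 2 - 1*3 = 2 - 3 = -1)
j(sqrt(3 + 9))*((-160 - 1*(-96)) + v) = (96 + sqrt(3 + 9))*((-160 - 1*(-96)) - 1) = (96 + sqrt(12))*((-160 + 96) - 1) = (96 + 2*sqrt(3))*(-64 - 1) = (96 + 2*sqrt(3))*(-65) = -6240 - 130*sqrt(3)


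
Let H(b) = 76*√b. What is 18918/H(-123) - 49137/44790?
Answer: -16379/14930 - 3153*I*√123/1558 ≈ -1.0971 - 22.444*I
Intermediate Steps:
18918/H(-123) - 49137/44790 = 18918/((76*√(-123))) - 49137/44790 = 18918/((76*(I*√123))) - 49137*1/44790 = 18918/((76*I*√123)) - 16379/14930 = 18918*(-I*√123/9348) - 16379/14930 = -3153*I*√123/1558 - 16379/14930 = -16379/14930 - 3153*I*√123/1558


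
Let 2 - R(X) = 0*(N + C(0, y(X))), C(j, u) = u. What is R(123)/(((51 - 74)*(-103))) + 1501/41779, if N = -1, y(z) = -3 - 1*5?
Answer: 3639427/98974451 ≈ 0.036771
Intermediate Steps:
y(z) = -8 (y(z) = -3 - 5 = -8)
R(X) = 2 (R(X) = 2 - 0*(-1 - 8) = 2 - 0*(-9) = 2 - 1*0 = 2 + 0 = 2)
R(123)/(((51 - 74)*(-103))) + 1501/41779 = 2/(((51 - 74)*(-103))) + 1501/41779 = 2/((-23*(-103))) + 1501*(1/41779) = 2/2369 + 1501/41779 = 3639427/98974451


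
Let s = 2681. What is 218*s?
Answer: 584458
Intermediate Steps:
218*s = 218*2681 = 584458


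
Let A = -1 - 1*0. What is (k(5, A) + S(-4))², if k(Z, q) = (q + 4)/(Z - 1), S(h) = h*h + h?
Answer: 2601/16 ≈ 162.56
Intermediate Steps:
S(h) = h + h² (S(h) = h² + h = h + h²)
A = -1 (A = -1 + 0 = -1)
k(Z, q) = (4 + q)/(-1 + Z)
(k(5, A) + S(-4))² = ((4 - 1)/(-1 + 5) - 4*(1 - 4))² = (3/4 - 4*(-3))² = ((¼)*3 + 12)² = (¾ + 12)² = (51/4)² = 2601/16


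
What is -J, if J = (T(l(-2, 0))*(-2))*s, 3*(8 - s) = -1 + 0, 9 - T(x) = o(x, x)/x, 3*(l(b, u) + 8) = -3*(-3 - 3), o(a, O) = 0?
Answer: 150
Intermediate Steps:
l(b, u) = -2 (l(b, u) = -8 + (-3*(-3 - 3))/3 = -8 + (-3*(-6))/3 = -8 + (⅓)*18 = -8 + 6 = -2)
T(x) = 9 (T(x) = 9 - 0/x = 9 - 1*0 = 9 + 0 = 9)
s = 25/3 (s = 8 - (-1 + 0)/3 = 8 - ⅓*(-1) = 8 + ⅓ = 25/3 ≈ 8.3333)
J = -150 (J = (9*(-2))*(25/3) = -18*25/3 = -150)
-J = -1*(-150) = 150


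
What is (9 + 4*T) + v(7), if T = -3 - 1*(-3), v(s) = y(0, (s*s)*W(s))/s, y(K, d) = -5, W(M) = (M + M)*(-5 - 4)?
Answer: 58/7 ≈ 8.2857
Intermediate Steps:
W(M) = -18*M (W(M) = (2*M)*(-9) = -18*M)
v(s) = -5/s
T = 0 (T = -3 + 3 = 0)
(9 + 4*T) + v(7) = (9 + 4*0) - 5/7 = (9 + 0) - 5*⅐ = 9 - 5/7 = 58/7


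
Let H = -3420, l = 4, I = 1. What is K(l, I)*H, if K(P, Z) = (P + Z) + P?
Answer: -30780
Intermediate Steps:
K(P, Z) = Z + 2*P
K(l, I)*H = (1 + 2*4)*(-3420) = (1 + 8)*(-3420) = 9*(-3420) = -30780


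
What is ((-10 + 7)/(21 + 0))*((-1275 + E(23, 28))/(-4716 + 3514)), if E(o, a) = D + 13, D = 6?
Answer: -628/4207 ≈ -0.14928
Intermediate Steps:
E(o, a) = 19 (E(o, a) = 6 + 13 = 19)
((-10 + 7)/(21 + 0))*((-1275 + E(23, 28))/(-4716 + 3514)) = ((-10 + 7)/(21 + 0))*((-1275 + 19)/(-4716 + 3514)) = (-3/21)*(-1256/(-1202)) = (-3*1/21)*(-1256*(-1/1202)) = -⅐*628/601 = -628/4207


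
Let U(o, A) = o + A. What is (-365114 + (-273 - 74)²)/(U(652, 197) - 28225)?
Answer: 244705/27376 ≈ 8.9387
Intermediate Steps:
U(o, A) = A + o
(-365114 + (-273 - 74)²)/(U(652, 197) - 28225) = (-365114 + (-273 - 74)²)/((197 + 652) - 28225) = (-365114 + (-347)²)/(849 - 28225) = (-365114 + 120409)/(-27376) = -244705*(-1/27376) = 244705/27376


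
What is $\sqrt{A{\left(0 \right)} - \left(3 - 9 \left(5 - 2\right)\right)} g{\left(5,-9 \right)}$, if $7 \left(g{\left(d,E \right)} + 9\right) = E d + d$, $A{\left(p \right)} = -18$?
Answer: $- \frac{103 \sqrt{6}}{7} \approx -36.042$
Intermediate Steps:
$g{\left(d,E \right)} = -9 + \frac{d}{7} + \frac{E d}{7}$ ($g{\left(d,E \right)} = -9 + \frac{E d + d}{7} = -9 + \frac{d + E d}{7} = -9 + \left(\frac{d}{7} + \frac{E d}{7}\right) = -9 + \frac{d}{7} + \frac{E d}{7}$)
$\sqrt{A{\left(0 \right)} - \left(3 - 9 \left(5 - 2\right)\right)} g{\left(5,-9 \right)} = \sqrt{-18 - \left(3 - 9 \left(5 - 2\right)\right)} \left(-9 + \frac{1}{7} \cdot 5 + \frac{1}{7} \left(-9\right) 5\right) = \sqrt{-18 - \left(3 - 9 \left(5 - 2\right)\right)} \left(-9 + \frac{5}{7} - \frac{45}{7}\right) = \sqrt{-18 + \left(9 \cdot 3 - 3\right)} \left(- \frac{103}{7}\right) = \sqrt{-18 + \left(27 - 3\right)} \left(- \frac{103}{7}\right) = \sqrt{-18 + 24} \left(- \frac{103}{7}\right) = \sqrt{6} \left(- \frac{103}{7}\right) = - \frac{103 \sqrt{6}}{7}$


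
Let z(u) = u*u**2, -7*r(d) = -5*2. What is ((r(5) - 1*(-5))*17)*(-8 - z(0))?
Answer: -6120/7 ≈ -874.29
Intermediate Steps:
r(d) = 10/7 (r(d) = -(-5)*2/7 = -1/7*(-10) = 10/7)
z(u) = u**3
((r(5) - 1*(-5))*17)*(-8 - z(0)) = ((10/7 - 1*(-5))*17)*(-8 - 1*0**3) = ((10/7 + 5)*17)*(-8 - 1*0) = ((45/7)*17)*(-8 + 0) = (765/7)*(-8) = -6120/7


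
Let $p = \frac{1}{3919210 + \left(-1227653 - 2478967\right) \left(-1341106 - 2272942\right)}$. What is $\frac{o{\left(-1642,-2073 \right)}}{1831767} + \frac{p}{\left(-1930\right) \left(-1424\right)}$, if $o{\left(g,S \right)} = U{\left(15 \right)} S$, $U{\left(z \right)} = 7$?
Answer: $- \frac{25440020318914822279173}{3211369974468861375620800} \approx -0.0079219$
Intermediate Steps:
$o{\left(g,S \right)} = 7 S$
$p = \frac{1}{13395906516970}$ ($p = \frac{1}{3919210 - -13395902597760} = \frac{1}{3919210 + 13395902597760} = \frac{1}{13395906516970} \approx 7.465 \cdot 10^{-14}$)
$\frac{o{\left(-1642,-2073 \right)}}{1831767} + \frac{p}{\left(-1930\right) \left(-1424\right)} = \frac{7 \left(-2073\right)}{1831767} + \frac{1}{13395906516970 \left(\left(-1930\right) \left(-1424\right)\right)} = \left(-14511\right) \frac{1}{1831767} + \frac{1}{13395906516970 \cdot 2748320} = - \frac{691}{87227} + \frac{1}{13395906516970} \cdot \frac{1}{2748320} = - \frac{691}{87227} + \frac{1}{36816237798718990400} = - \frac{25440020318914822279173}{3211369974468861375620800}$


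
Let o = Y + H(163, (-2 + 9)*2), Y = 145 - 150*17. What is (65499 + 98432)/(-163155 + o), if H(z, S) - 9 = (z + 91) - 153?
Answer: -163931/165450 ≈ -0.99082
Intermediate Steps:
H(z, S) = -53 + z (H(z, S) = 9 + ((z + 91) - 153) = 9 + ((91 + z) - 153) = 9 + (-62 + z) = -53 + z)
Y = -2405 (Y = 145 - 2550 = -2405)
o = -2295 (o = -2405 + (-53 + 163) = -2405 + 110 = -2295)
(65499 + 98432)/(-163155 + o) = (65499 + 98432)/(-163155 - 2295) = 163931/(-165450) = 163931*(-1/165450) = -163931/165450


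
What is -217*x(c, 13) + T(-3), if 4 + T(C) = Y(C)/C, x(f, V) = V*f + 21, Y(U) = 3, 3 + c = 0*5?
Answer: 3901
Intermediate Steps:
c = -3 (c = -3 + 0*5 = -3 + 0 = -3)
x(f, V) = 21 + V*f
T(C) = -4 + 3/C
-217*x(c, 13) + T(-3) = -217*(21 + 13*(-3)) + (-4 + 3/(-3)) = -217*(21 - 39) + (-4 + 3*(-⅓)) = -217*(-18) + (-4 - 1) = 3906 - 5 = 3901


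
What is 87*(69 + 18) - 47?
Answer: 7522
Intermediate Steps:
87*(69 + 18) - 47 = 87*87 - 47 = 7569 - 47 = 7522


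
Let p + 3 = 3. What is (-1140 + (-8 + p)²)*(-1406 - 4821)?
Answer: 6700252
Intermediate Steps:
p = 0 (p = -3 + 3 = 0)
(-1140 + (-8 + p)²)*(-1406 - 4821) = (-1140 + (-8 + 0)²)*(-1406 - 4821) = (-1140 + (-8)²)*(-6227) = (-1140 + 64)*(-6227) = -1076*(-6227) = 6700252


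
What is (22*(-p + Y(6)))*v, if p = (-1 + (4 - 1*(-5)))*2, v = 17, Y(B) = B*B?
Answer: 7480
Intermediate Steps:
Y(B) = B²
p = 16 (p = (-1 + (4 + 5))*2 = (-1 + 9)*2 = 8*2 = 16)
(22*(-p + Y(6)))*v = (22*(-1*16 + 6²))*17 = (22*(-16 + 36))*17 = (22*20)*17 = 440*17 = 7480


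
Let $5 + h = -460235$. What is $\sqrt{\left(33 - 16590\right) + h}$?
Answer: $i \sqrt{476797} \approx 690.5 i$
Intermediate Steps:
$h = -460240$ ($h = -5 - 460235 = -460240$)
$\sqrt{\left(33 - 16590\right) + h} = \sqrt{\left(33 - 16590\right) - 460240} = \sqrt{-16557 - 460240} = \sqrt{-476797} = i \sqrt{476797}$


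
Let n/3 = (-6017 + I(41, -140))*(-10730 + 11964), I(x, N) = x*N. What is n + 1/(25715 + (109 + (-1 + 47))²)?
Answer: -2164904352359/49740 ≈ -4.3524e+7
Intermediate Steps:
I(x, N) = N*x
n = -43524414 (n = 3*((-6017 - 140*41)*(-10730 + 11964)) = 3*((-6017 - 5740)*1234) = 3*(-11757*1234) = 3*(-14508138) = -43524414)
n + 1/(25715 + (109 + (-1 + 47))²) = -43524414 + 1/(25715 + (109 + (-1 + 47))²) = -43524414 + 1/(25715 + (109 + 46)²) = -43524414 + 1/(25715 + 155²) = -43524414 + 1/(25715 + 24025) = -43524414 + 1/49740 = -2164904352359/49740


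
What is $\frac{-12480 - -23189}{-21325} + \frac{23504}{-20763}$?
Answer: $- \frac{723573767}{442770975} \approx -1.6342$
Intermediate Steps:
$\frac{-12480 - -23189}{-21325} + \frac{23504}{-20763} = \left(-12480 + 23189\right) \left(- \frac{1}{21325}\right) + 23504 \left(- \frac{1}{20763}\right) = 10709 \left(- \frac{1}{21325}\right) - \frac{23504}{20763} = - \frac{10709}{21325} - \frac{23504}{20763} = - \frac{723573767}{442770975}$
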